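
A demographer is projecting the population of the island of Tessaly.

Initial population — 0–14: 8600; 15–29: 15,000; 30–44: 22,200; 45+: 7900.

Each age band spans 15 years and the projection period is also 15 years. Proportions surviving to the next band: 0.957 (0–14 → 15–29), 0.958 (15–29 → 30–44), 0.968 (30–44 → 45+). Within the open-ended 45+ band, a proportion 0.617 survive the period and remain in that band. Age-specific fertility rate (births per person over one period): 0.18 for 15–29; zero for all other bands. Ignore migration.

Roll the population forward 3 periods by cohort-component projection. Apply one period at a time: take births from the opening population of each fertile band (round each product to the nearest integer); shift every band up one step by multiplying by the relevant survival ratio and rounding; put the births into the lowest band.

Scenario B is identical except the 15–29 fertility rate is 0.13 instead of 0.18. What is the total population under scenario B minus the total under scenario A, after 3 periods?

Period 1:
Births: 15000 × 0.18 = 2700
15–29: 8600 × 0.957 = 8230
30–44: 15000 × 0.958 = 14370
45+: 22200 × 0.968 + 7900 × 0.617 = 21490 + 4874 = 26364
Giving 2700 / 8230 / 14370 / 26364.
Period 2:
Births: 8230 × 0.18 = 1481
15–29: 2700 × 0.957 = 2584
30–44: 8230 × 0.958 = 7884
45+: 14370 × 0.968 + 26364 × 0.617 = 13910 + 16267 = 30177
Giving 1481 / 2584 / 7884 / 30177.
Period 3:
Births: 2584 × 0.18 = 465
15–29: 1481 × 0.957 = 1417
30–44: 2584 × 0.958 = 2475
45+: 7884 × 0.968 + 30177 × 0.617 = 7632 + 18619 = 26251
Giving 465 / 1417 / 2475 / 26251.
Scenario A total after 3 periods: 30608
Scenario B projection —
Period 1:
Births: 15000 × 0.13 = 1950
15–29: 8600 × 0.957 = 8230
30–44: 15000 × 0.958 = 14370
45+: 22200 × 0.968 + 7900 × 0.617 = 21490 + 4874 = 26364
Giving 1950 / 8230 / 14370 / 26364.
Period 2:
Births: 8230 × 0.13 = 1070
15–29: 1950 × 0.957 = 1866
30–44: 8230 × 0.958 = 7884
45+: 14370 × 0.968 + 26364 × 0.617 = 13910 + 16267 = 30177
Giving 1070 / 1866 / 7884 / 30177.
Period 3:
Births: 1866 × 0.13 = 243
15–29: 1070 × 0.957 = 1024
30–44: 1866 × 0.958 = 1788
45+: 7884 × 0.968 + 30177 × 0.617 = 7632 + 18619 = 26251
Giving 243 / 1024 / 1788 / 26251.
Scenario B total after 3 periods: 29306
Difference B − A = 29306 − 30608 = -1302

-1302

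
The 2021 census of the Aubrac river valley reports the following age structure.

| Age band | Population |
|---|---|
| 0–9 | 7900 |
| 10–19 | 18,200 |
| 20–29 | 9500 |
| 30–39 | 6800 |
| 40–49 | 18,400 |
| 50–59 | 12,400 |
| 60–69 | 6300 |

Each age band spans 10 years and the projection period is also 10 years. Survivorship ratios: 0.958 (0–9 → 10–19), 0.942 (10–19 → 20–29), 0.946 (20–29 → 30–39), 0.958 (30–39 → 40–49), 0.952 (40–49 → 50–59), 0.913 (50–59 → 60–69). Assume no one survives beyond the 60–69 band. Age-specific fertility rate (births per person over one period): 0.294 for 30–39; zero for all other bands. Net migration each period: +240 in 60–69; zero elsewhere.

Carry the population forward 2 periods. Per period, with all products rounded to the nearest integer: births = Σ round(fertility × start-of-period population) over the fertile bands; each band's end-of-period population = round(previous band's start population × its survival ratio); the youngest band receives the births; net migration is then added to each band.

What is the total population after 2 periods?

58948

— Period 1 —
Births: 6800 × 0.294 = 1999
10–19: 7900 × 0.958 = 7568
20–29: 18200 × 0.942 = 17144
30–39: 9500 × 0.946 = 8987
40–49: 6800 × 0.958 = 6514
50–59: 18400 × 0.952 = 17517
60–69: 12400 × 0.913 = 11321
Net migration: 60–69 + 240 → 11561
Giving 1999 / 7568 / 17144 / 8987 / 6514 / 17517 / 11561.
— Period 2 —
Births: 8987 × 0.294 = 2642
10–19: 1999 × 0.958 = 1915
20–29: 7568 × 0.942 = 7129
30–39: 17144 × 0.946 = 16218
40–49: 8987 × 0.958 = 8610
50–59: 6514 × 0.952 = 6201
60–69: 17517 × 0.913 = 15993
Net migration: 60–69 + 240 → 16233
Giving 2642 / 1915 / 7129 / 16218 / 8610 / 6201 / 16233.
Total after period 2: 2642 + 1915 + 7129 + 16218 + 8610 + 6201 + 16233 = 58948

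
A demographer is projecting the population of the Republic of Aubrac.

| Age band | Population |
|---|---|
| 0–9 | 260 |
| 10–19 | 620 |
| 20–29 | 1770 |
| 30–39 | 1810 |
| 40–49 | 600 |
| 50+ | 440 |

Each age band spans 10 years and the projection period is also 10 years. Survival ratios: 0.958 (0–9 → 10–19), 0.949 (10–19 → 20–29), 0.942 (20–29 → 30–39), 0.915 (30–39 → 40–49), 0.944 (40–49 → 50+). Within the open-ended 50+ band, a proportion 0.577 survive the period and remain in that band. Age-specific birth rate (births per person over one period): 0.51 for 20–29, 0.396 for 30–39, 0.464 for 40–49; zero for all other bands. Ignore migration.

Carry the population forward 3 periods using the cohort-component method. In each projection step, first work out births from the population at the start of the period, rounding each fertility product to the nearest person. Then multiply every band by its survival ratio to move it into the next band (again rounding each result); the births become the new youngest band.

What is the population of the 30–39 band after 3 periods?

Call the groups 1 to 6, youngest first.
Period 1:
Births: 1770 × 0.51 = 903  |  1810 × 0.396 = 717  |  600 × 0.464 = 278 → total 1898
Group 2: 260 × 0.958 = 249
Group 3: 620 × 0.949 = 588
Group 4: 1770 × 0.942 = 1667
Group 5: 1810 × 0.915 = 1656
Group 6: 600 × 0.944 + 440 × 0.577 = 566 + 254 = 820
End of period: [1898, 249, 588, 1667, 1656, 820]
Period 2:
Births: 588 × 0.51 = 300  |  1667 × 0.396 = 660  |  1656 × 0.464 = 768 → total 1728
Group 2: 1898 × 0.958 = 1818
Group 3: 249 × 0.949 = 236
Group 4: 588 × 0.942 = 554
Group 5: 1667 × 0.915 = 1525
Group 6: 1656 × 0.944 + 820 × 0.577 = 1563 + 473 = 2036
End of period: [1728, 1818, 236, 554, 1525, 2036]
Period 3:
Births: 236 × 0.51 = 120  |  554 × 0.396 = 219  |  1525 × 0.464 = 708 → total 1047
Group 2: 1728 × 0.958 = 1655
Group 3: 1818 × 0.949 = 1725
Group 4: 236 × 0.942 = 222
Group 5: 554 × 0.915 = 507
Group 6: 1525 × 0.944 + 2036 × 0.577 = 1440 + 1175 = 2615
End of period: [1047, 1655, 1725, 222, 507, 2615]

222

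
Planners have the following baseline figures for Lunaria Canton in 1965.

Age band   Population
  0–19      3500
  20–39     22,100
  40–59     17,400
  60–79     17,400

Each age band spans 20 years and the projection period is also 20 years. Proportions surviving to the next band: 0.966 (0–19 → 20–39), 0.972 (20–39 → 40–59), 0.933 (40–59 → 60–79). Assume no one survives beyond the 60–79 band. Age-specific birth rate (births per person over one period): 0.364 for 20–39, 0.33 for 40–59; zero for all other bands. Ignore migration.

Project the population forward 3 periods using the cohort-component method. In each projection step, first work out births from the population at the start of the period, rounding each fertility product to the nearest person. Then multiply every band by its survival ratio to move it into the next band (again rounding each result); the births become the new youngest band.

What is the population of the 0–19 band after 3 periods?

5931

Call the groups 1 to 4, youngest first.
Period 1:
Births: 22100 * 0.364 = 8044  |  17400 * 0.33 = 5742 → 13786
Group 2: 3500 * 0.966 = 3381
Group 3: 22100 * 0.972 = 21481
Group 4: 17400 * 0.933 = 16234
→ [13786, 3381, 21481, 16234]
Period 2:
Births: 3381 * 0.364 = 1231  |  21481 * 0.33 = 7089 → 8320
Group 2: 13786 * 0.966 = 13317
Group 3: 3381 * 0.972 = 3286
Group 4: 21481 * 0.933 = 20042
→ [8320, 13317, 3286, 20042]
Period 3:
Births: 13317 * 0.364 = 4847  |  3286 * 0.33 = 1084 → 5931
Group 2: 8320 * 0.966 = 8037
Group 3: 13317 * 0.972 = 12944
Group 4: 3286 * 0.933 = 3066
→ [5931, 8037, 12944, 3066]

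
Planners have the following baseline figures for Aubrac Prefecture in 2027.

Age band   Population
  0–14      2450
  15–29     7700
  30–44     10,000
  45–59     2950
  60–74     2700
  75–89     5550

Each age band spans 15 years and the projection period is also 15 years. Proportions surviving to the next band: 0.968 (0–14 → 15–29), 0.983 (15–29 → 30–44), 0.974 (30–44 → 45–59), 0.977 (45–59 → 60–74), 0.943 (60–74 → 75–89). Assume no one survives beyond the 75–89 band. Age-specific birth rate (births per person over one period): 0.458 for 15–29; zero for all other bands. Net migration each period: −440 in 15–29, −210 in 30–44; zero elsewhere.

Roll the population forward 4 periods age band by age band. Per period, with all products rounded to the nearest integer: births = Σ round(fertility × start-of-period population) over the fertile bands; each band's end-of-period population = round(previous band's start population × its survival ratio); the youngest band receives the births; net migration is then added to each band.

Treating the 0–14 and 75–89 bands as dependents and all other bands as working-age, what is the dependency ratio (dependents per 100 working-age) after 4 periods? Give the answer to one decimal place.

127.6

— Period 1 —
Births: 7700 * 0.458 = 3527
15–29: 2450 * 0.968 = 2372
30–44: 7700 * 0.983 = 7569
45–59: 10000 * 0.974 = 9740
60–74: 2950 * 0.977 = 2882
75–89: 2700 * 0.943 = 2546
Net migration: 15–29 − 440 → 1932; 30–44 − 210 → 7359
Population now: 0–14=3527, 15–29=1932, 30–44=7359, 45–59=9740, 60–74=2882, 75–89=2546
— Period 2 —
Births: 1932 * 0.458 = 885
15–29: 3527 * 0.968 = 3414
30–44: 1932 * 0.983 = 1899
45–59: 7359 * 0.974 = 7168
60–74: 9740 * 0.977 = 9516
75–89: 2882 * 0.943 = 2718
Net migration: 15–29 − 440 → 2974; 30–44 − 210 → 1689
Population now: 0–14=885, 15–29=2974, 30–44=1689, 45–59=7168, 60–74=9516, 75–89=2718
— Period 3 —
Births: 2974 * 0.458 = 1362
15–29: 885 * 0.968 = 857
30–44: 2974 * 0.983 = 2923
45–59: 1689 * 0.974 = 1645
60–74: 7168 * 0.977 = 7003
75–89: 9516 * 0.943 = 8974
Net migration: 15–29 − 440 → 417; 30–44 − 210 → 2713
Population now: 0–14=1362, 15–29=417, 30–44=2713, 45–59=1645, 60–74=7003, 75–89=8974
— Period 4 —
Births: 417 * 0.458 = 191
15–29: 1362 * 0.968 = 1318
30–44: 417 * 0.983 = 410
45–59: 2713 * 0.974 = 2642
60–74: 1645 * 0.977 = 1607
75–89: 7003 * 0.943 = 6604
Net migration: 15–29 − 440 → 878; 30–44 − 210 → 200
Population now: 0–14=191, 15–29=878, 30–44=200, 45–59=2642, 60–74=1607, 75–89=6604
Dependents (band 0–14 + band 75–89) = 191 + 6604 = 6795; working-age = 5327; ratio = 6795/5327 × 100 = 127.6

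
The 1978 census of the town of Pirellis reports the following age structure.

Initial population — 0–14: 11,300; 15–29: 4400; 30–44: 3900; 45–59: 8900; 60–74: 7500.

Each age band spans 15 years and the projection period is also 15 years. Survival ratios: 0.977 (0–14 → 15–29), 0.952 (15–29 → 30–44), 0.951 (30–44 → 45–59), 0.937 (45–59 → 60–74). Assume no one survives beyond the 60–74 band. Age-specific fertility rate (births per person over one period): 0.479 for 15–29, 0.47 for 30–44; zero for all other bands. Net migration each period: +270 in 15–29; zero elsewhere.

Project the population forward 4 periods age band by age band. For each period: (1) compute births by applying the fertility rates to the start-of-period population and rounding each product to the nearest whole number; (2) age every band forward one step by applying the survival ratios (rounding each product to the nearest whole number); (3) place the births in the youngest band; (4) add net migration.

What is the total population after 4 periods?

Let group 1 be 0–14 through group 5 = 60–74.
— Period 1 —
Births: 4400 × 0.479 = 2108, 3900 × 0.47 = 1833 → 3941
Group 2: 11300 × 0.977 = 11040
Group 3: 4400 × 0.952 = 4189
Group 4: 3900 × 0.951 = 3709
Group 5: 8900 × 0.937 = 8339
Net migration: Group 2 + 270 → 11310
End of period: [3941, 11310, 4189, 3709, 8339]
— Period 2 —
Births: 11310 × 0.479 = 5417, 4189 × 0.47 = 1969 → 7386
Group 2: 3941 × 0.977 = 3850
Group 3: 11310 × 0.952 = 10767
Group 4: 4189 × 0.951 = 3984
Group 5: 3709 × 0.937 = 3475
Net migration: Group 2 + 270 → 4120
End of period: [7386, 4120, 10767, 3984, 3475]
— Period 3 —
Births: 4120 × 0.479 = 1973, 10767 × 0.47 = 5060 → 7033
Group 2: 7386 × 0.977 = 7216
Group 3: 4120 × 0.952 = 3922
Group 4: 10767 × 0.951 = 10239
Group 5: 3984 × 0.937 = 3733
Net migration: Group 2 + 270 → 7486
End of period: [7033, 7486, 3922, 10239, 3733]
— Period 4 —
Births: 7486 × 0.479 = 3586, 3922 × 0.47 = 1843 → 5429
Group 2: 7033 × 0.977 = 6871
Group 3: 7486 × 0.952 = 7127
Group 4: 3922 × 0.951 = 3730
Group 5: 10239 × 0.937 = 9594
Net migration: Group 2 + 270 → 7141
End of period: [5429, 7141, 7127, 3730, 9594]
Total after period 4: 5429 + 7141 + 7127 + 3730 + 9594 = 33021

33021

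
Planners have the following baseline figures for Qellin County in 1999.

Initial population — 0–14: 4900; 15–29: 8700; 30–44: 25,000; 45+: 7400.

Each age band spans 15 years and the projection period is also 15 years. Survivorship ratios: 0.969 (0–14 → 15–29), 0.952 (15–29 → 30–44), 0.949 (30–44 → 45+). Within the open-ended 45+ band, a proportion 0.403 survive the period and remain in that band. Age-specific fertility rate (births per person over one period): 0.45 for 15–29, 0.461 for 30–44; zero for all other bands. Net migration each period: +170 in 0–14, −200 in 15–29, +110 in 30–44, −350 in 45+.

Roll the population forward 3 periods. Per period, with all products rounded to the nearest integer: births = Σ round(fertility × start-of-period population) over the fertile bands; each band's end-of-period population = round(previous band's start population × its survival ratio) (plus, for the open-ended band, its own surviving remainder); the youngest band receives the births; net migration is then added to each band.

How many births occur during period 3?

8764

(Groups numbered youngest = 1 to oldest = 4.)
[period 1]
Births: 8700 × 0.45 = 3915, 25000 × 0.461 = 11525 → total 15440
Group 2: 4900 × 0.969 = 4748
Group 3: 8700 × 0.952 = 8282
Group 4: 25000 × 0.949 + 7400 × 0.403 = 23725 + 2982 = 26707
Net migration: Group 1 + 170 → 15610; Group 2 − 200 → 4548; Group 3 + 110 → 8392; Group 4 − 350 → 26357
End of period: [15610, 4548, 8392, 26357]
[period 2]
Births: 4548 × 0.45 = 2047, 8392 × 0.461 = 3869 → total 5916
Group 2: 15610 × 0.969 = 15126
Group 3: 4548 × 0.952 = 4330
Group 4: 8392 × 0.949 + 26357 × 0.403 = 7964 + 10622 = 18586
Net migration: Group 1 + 170 → 6086; Group 2 − 200 → 14926; Group 3 + 110 → 4440; Group 4 − 350 → 18236
End of period: [6086, 14926, 4440, 18236]
[period 3]
Births: 14926 × 0.45 = 6717, 4440 × 0.461 = 2047 → total 8764
Group 2: 6086 × 0.969 = 5897
Group 3: 14926 × 0.952 = 14210
Group 4: 4440 × 0.949 + 18236 × 0.403 = 4214 + 7349 = 11563
Net migration: Group 1 + 170 → 8934; Group 2 − 200 → 5697; Group 3 + 110 → 14320; Group 4 − 350 → 11213
End of period: [8934, 5697, 14320, 11213]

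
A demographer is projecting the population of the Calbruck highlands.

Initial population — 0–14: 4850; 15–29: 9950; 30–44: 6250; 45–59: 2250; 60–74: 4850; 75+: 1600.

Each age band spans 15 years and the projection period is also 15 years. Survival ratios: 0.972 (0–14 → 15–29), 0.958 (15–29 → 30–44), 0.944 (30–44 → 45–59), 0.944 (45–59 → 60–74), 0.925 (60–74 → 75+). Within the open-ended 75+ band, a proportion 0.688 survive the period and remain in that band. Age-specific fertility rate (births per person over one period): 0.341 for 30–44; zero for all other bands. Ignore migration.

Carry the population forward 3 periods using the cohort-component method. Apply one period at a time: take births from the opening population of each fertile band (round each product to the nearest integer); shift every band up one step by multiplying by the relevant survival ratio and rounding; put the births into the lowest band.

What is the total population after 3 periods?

28589

Numbering the bands 1..6 from youngest to oldest:
Period 1.
Births: 6250 × 0.341 = 2131
Band 2: 4850 × 0.972 = 4714
Band 3: 9950 × 0.958 = 9532
Band 4: 6250 × 0.944 = 5900
Band 5: 2250 × 0.944 = 2124
Band 6: 4850 × 0.925 + 1600 × 0.688 = 4486 + 1101 = 5587
Giving 2131 / 4714 / 9532 / 5900 / 2124 / 5587.
Period 2.
Births: 9532 × 0.341 = 3250
Band 2: 2131 × 0.972 = 2071
Band 3: 4714 × 0.958 = 4516
Band 4: 9532 × 0.944 = 8998
Band 5: 5900 × 0.944 = 5570
Band 6: 2124 × 0.925 + 5587 × 0.688 = 1965 + 3844 = 5809
Giving 3250 / 2071 / 4516 / 8998 / 5570 / 5809.
Period 3.
Births: 4516 × 0.341 = 1540
Band 2: 3250 × 0.972 = 3159
Band 3: 2071 × 0.958 = 1984
Band 4: 4516 × 0.944 = 4263
Band 5: 8998 × 0.944 = 8494
Band 6: 5570 × 0.925 + 5809 × 0.688 = 5152 + 3997 = 9149
Giving 1540 / 3159 / 1984 / 4263 / 8494 / 9149.
Total after period 3: 1540 + 3159 + 1984 + 4263 + 8494 + 9149 = 28589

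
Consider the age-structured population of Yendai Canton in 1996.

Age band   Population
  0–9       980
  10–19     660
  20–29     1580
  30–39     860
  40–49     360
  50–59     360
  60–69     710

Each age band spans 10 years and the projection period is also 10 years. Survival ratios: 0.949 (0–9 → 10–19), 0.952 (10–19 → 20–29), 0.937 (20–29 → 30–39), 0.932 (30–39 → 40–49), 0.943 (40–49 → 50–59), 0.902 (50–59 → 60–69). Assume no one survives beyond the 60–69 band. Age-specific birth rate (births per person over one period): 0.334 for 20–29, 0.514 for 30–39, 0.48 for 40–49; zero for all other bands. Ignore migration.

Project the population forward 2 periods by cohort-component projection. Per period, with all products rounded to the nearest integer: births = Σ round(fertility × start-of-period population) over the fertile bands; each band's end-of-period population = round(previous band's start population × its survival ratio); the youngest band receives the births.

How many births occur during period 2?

Numbering the bands 1..7 from youngest to oldest:
After projecting period 1:
Births: 1580 × 0.334 = 528, 860 × 0.514 = 442, 360 × 0.48 = 173 → total 1143
Band 2: 980 × 0.949 = 930
Band 3: 660 × 0.952 = 628
Band 4: 1580 × 0.937 = 1480
Band 5: 860 × 0.932 = 802
Band 6: 360 × 0.943 = 339
Band 7: 360 × 0.902 = 325
End of period: [1143, 930, 628, 1480, 802, 339, 325]
After projecting period 2:
Births: 628 × 0.334 = 210, 1480 × 0.514 = 761, 802 × 0.48 = 385 → total 1356
Band 2: 1143 × 0.949 = 1085
Band 3: 930 × 0.952 = 885
Band 4: 628 × 0.937 = 588
Band 5: 1480 × 0.932 = 1379
Band 6: 802 × 0.943 = 756
Band 7: 339 × 0.902 = 306
End of period: [1356, 1085, 885, 588, 1379, 756, 306]

1356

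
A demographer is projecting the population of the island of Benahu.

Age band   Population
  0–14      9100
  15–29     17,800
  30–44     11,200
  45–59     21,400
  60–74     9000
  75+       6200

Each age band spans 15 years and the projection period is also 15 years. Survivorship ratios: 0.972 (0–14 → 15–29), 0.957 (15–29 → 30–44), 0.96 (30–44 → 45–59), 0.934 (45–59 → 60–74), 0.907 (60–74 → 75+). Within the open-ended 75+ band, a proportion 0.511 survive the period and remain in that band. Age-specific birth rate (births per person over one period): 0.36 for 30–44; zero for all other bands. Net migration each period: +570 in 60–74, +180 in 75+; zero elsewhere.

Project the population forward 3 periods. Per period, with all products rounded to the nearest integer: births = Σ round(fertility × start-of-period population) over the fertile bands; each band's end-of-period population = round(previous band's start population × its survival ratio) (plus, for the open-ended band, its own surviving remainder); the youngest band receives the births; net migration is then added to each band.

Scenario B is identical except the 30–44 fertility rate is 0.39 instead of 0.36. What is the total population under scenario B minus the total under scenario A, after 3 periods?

Numbering the bands 1..6 from youngest to oldest:
After projecting period 1:
Births: 11200 × 0.36 = 4032
Band 2: 9100 × 0.972 = 8845
Band 3: 17800 × 0.957 = 17035
Band 4: 11200 × 0.96 = 10752
Band 5: 21400 × 0.934 = 19988
Band 6: 9000 × 0.907 + 6200 × 0.511 = 8163 + 3168 = 11331
Net migration: Band 5 + 570 → 20558; Band 6 + 180 → 11511
Population now: 0–14=4032, 15–29=8845, 30–44=17035, 45–59=10752, 60–74=20558, 75+=11511
After projecting period 2:
Births: 17035 × 0.36 = 6133
Band 2: 4032 × 0.972 = 3919
Band 3: 8845 × 0.957 = 8465
Band 4: 17035 × 0.96 = 16354
Band 5: 10752 × 0.934 = 10042
Band 6: 20558 × 0.907 + 11511 × 0.511 = 18646 + 5882 = 24528
Net migration: Band 5 + 570 → 10612; Band 6 + 180 → 24708
Population now: 0–14=6133, 15–29=3919, 30–44=8465, 45–59=16354, 60–74=10612, 75+=24708
After projecting period 3:
Births: 8465 × 0.36 = 3047
Band 2: 6133 × 0.972 = 5961
Band 3: 3919 × 0.957 = 3750
Band 4: 8465 × 0.96 = 8126
Band 5: 16354 × 0.934 = 15275
Band 6: 10612 × 0.907 + 24708 × 0.511 = 9625 + 12626 = 22251
Net migration: Band 5 + 570 → 15845; Band 6 + 180 → 22431
Population now: 0–14=3047, 15–29=5961, 30–44=3750, 45–59=8126, 60–74=15845, 75+=22431
Scenario A total after 3 periods: 59160
Scenario B projection —
After projecting period 1:
Births: 11200 × 0.39 = 4368
Band 2: 9100 × 0.972 = 8845
Band 3: 17800 × 0.957 = 17035
Band 4: 11200 × 0.96 = 10752
Band 5: 21400 × 0.934 = 19988
Band 6: 9000 × 0.907 + 6200 × 0.511 = 8163 + 3168 = 11331
Net migration: Band 5 + 570 → 20558; Band 6 + 180 → 11511
Population now: 0–14=4368, 15–29=8845, 30–44=17035, 45–59=10752, 60–74=20558, 75+=11511
After projecting period 2:
Births: 17035 × 0.39 = 6644
Band 2: 4368 × 0.972 = 4246
Band 3: 8845 × 0.957 = 8465
Band 4: 17035 × 0.96 = 16354
Band 5: 10752 × 0.934 = 10042
Band 6: 20558 × 0.907 + 11511 × 0.511 = 18646 + 5882 = 24528
Net migration: Band 5 + 570 → 10612; Band 6 + 180 → 24708
Population now: 0–14=6644, 15–29=4246, 30–44=8465, 45–59=16354, 60–74=10612, 75+=24708
After projecting period 3:
Births: 8465 × 0.39 = 3301
Band 2: 6644 × 0.972 = 6458
Band 3: 4246 × 0.957 = 4063
Band 4: 8465 × 0.96 = 8126
Band 5: 16354 × 0.934 = 15275
Band 6: 10612 × 0.907 + 24708 × 0.511 = 9625 + 12626 = 22251
Net migration: Band 5 + 570 → 15845; Band 6 + 180 → 22431
Population now: 0–14=3301, 15–29=6458, 30–44=4063, 45–59=8126, 60–74=15845, 75+=22431
Scenario B total after 3 periods: 60224
Difference B − A = 60224 − 59160 = 1064

1064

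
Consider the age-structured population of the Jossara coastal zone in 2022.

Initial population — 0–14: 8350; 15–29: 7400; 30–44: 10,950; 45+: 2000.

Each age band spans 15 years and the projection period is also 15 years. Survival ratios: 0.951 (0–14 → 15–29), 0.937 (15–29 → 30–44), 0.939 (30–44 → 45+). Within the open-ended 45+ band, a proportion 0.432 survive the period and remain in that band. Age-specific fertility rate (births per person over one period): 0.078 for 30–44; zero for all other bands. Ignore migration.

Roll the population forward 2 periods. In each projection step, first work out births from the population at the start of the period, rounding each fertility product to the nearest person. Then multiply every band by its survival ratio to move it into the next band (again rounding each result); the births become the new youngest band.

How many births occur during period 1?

[period 1]
Births: 10950 * 0.078 = 854
15–29: 8350 * 0.951 = 7941
30–44: 7400 * 0.937 = 6934
45+: 10950 * 0.939 + 2000 * 0.432 = 10282 + 864 = 11146
→ [854, 7941, 6934, 11146]

854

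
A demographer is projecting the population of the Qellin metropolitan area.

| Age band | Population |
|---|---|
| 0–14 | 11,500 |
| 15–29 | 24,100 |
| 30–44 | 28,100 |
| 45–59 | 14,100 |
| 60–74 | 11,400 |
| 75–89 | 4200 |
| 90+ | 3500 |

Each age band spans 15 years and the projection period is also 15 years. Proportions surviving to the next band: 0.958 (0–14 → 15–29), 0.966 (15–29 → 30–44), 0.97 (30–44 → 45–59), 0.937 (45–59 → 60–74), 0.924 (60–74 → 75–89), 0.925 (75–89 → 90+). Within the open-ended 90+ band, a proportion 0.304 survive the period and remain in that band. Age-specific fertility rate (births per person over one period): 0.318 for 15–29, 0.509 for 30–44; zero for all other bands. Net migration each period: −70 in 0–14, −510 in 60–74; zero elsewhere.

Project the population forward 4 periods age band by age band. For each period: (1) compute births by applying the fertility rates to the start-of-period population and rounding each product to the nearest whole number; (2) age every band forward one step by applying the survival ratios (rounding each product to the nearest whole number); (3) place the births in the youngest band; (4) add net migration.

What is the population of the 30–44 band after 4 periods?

14143

Numbering the groups 1..7 from youngest to oldest:
After projecting period 1:
Births: 24100 × 0.318 = 7664, 28100 × 0.509 = 14303 → 21967
Group 2: 11500 × 0.958 = 11017
Group 3: 24100 × 0.966 = 23281
Group 4: 28100 × 0.97 = 27257
Group 5: 14100 × 0.937 = 13212
Group 6: 11400 × 0.924 = 10534
Group 7: 4200 × 0.925 + 3500 × 0.304 = 3885 + 1064 = 4949
Net migration: Group 1 − 70 → 21897; Group 5 − 510 → 12702
Giving 21897 / 11017 / 23281 / 27257 / 12702 / 10534 / 4949.
After projecting period 2:
Births: 11017 × 0.318 = 3503, 23281 × 0.509 = 11850 → 15353
Group 2: 21897 × 0.958 = 20977
Group 3: 11017 × 0.966 = 10642
Group 4: 23281 × 0.97 = 22583
Group 5: 27257 × 0.937 = 25540
Group 6: 12702 × 0.924 = 11737
Group 7: 10534 × 0.925 + 4949 × 0.304 = 9744 + 1504 = 11248
Net migration: Group 1 − 70 → 15283; Group 5 − 510 → 25030
Giving 15283 / 20977 / 10642 / 22583 / 25030 / 11737 / 11248.
After projecting period 3:
Births: 20977 × 0.318 = 6671, 10642 × 0.509 = 5417 → 12088
Group 2: 15283 × 0.958 = 14641
Group 3: 20977 × 0.966 = 20264
Group 4: 10642 × 0.97 = 10323
Group 5: 22583 × 0.937 = 21160
Group 6: 25030 × 0.924 = 23128
Group 7: 11737 × 0.925 + 11248 × 0.304 = 10857 + 3419 = 14276
Net migration: Group 1 − 70 → 12018; Group 5 − 510 → 20650
Giving 12018 / 14641 / 20264 / 10323 / 20650 / 23128 / 14276.
After projecting period 4:
Births: 14641 × 0.318 = 4656, 20264 × 0.509 = 10314 → 14970
Group 2: 12018 × 0.958 = 11513
Group 3: 14641 × 0.966 = 14143
Group 4: 20264 × 0.97 = 19656
Group 5: 10323 × 0.937 = 9673
Group 6: 20650 × 0.924 = 19081
Group 7: 23128 × 0.925 + 14276 × 0.304 = 21393 + 4340 = 25733
Net migration: Group 1 − 70 → 14900; Group 5 − 510 → 9163
Giving 14900 / 11513 / 14143 / 19656 / 9163 / 19081 / 25733.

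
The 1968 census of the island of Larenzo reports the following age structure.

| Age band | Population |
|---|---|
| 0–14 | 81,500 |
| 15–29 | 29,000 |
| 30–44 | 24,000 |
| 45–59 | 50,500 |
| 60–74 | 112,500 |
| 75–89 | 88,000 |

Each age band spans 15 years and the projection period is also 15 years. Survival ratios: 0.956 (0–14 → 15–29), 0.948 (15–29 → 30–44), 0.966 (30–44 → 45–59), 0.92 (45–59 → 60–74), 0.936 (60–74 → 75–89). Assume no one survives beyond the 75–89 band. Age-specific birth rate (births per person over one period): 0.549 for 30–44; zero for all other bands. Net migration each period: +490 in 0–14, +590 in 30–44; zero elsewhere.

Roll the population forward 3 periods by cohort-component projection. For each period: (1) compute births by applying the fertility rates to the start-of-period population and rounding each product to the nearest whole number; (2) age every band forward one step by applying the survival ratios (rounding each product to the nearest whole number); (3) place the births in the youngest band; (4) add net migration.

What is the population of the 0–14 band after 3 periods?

Period 1:
Births: 24000 × 0.549 = 13176
15–29: 81500 × 0.956 = 77914
30–44: 29000 × 0.948 = 27492
45–59: 24000 × 0.966 = 23184
60–74: 50500 × 0.92 = 46460
75–89: 112500 × 0.936 = 105300
Net migration: 0–14 + 490 → 13666; 30–44 + 590 → 28082
→ [13666, 77914, 28082, 23184, 46460, 105300]
Period 2:
Births: 28082 × 0.549 = 15417
15–29: 13666 × 0.956 = 13065
30–44: 77914 × 0.948 = 73862
45–59: 28082 × 0.966 = 27127
60–74: 23184 × 0.92 = 21329
75–89: 46460 × 0.936 = 43487
Net migration: 0–14 + 490 → 15907; 30–44 + 590 → 74452
→ [15907, 13065, 74452, 27127, 21329, 43487]
Period 3:
Births: 74452 × 0.549 = 40874
15–29: 15907 × 0.956 = 15207
30–44: 13065 × 0.948 = 12386
45–59: 74452 × 0.966 = 71921
60–74: 27127 × 0.92 = 24957
75–89: 21329 × 0.936 = 19964
Net migration: 0–14 + 490 → 41364; 30–44 + 590 → 12976
→ [41364, 15207, 12976, 71921, 24957, 19964]

41364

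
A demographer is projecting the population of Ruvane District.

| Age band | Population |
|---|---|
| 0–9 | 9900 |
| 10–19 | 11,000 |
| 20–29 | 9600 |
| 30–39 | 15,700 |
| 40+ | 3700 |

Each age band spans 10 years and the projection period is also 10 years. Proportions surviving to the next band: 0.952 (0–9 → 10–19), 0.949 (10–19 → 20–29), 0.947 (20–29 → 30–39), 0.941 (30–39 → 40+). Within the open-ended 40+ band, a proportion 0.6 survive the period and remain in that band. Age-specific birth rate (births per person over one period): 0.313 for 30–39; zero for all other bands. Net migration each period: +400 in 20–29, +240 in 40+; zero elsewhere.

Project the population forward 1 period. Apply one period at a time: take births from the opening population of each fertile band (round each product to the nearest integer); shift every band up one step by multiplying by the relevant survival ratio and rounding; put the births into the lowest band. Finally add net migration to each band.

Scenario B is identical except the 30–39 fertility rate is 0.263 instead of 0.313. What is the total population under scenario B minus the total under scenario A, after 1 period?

[period 1]
Births: 15700 * 0.313 = 4914
10–19: 9900 * 0.952 = 9425
20–29: 11000 * 0.949 = 10439
30–39: 9600 * 0.947 = 9091
40+: 15700 * 0.941 + 3700 * 0.6 = 14774 + 2220 = 16994
Net migration: 20–29 + 400 → 10839; 40+ + 240 → 17234
Giving 4914 / 9425 / 10839 / 9091 / 17234.
Scenario A total after 1 period: 51503
Scenario B projection —
[period 1]
Births: 15700 * 0.263 = 4129
10–19: 9900 * 0.952 = 9425
20–29: 11000 * 0.949 = 10439
30–39: 9600 * 0.947 = 9091
40+: 15700 * 0.941 + 3700 * 0.6 = 14774 + 2220 = 16994
Net migration: 20–29 + 400 → 10839; 40+ + 240 → 17234
Giving 4129 / 9425 / 10839 / 9091 / 17234.
Scenario B total after 1 period: 50718
Difference B − A = 50718 − 51503 = -785

-785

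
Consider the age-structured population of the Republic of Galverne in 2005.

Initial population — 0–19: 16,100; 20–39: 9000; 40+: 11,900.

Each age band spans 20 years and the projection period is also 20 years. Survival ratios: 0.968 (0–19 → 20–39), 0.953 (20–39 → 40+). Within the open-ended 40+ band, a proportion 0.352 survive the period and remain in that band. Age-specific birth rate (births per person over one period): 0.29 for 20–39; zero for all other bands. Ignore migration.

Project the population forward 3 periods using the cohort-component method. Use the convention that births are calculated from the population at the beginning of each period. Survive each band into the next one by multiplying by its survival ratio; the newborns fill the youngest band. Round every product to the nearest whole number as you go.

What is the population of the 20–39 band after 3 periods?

Call the groups 1 to 3, youngest first.
After projecting period 1:
Births: 9000 × 0.29 = 2610
Group 2: 16100 × 0.968 = 15585
Group 3: 9000 × 0.953 + 11900 × 0.352 = 8577 + 4189 = 12766
→ [2610, 15585, 12766]
After projecting period 2:
Births: 15585 × 0.29 = 4520
Group 2: 2610 × 0.968 = 2526
Group 3: 15585 × 0.953 + 12766 × 0.352 = 14853 + 4494 = 19347
→ [4520, 2526, 19347]
After projecting period 3:
Births: 2526 × 0.29 = 733
Group 2: 4520 × 0.968 = 4375
Group 3: 2526 × 0.953 + 19347 × 0.352 = 2407 + 6810 = 9217
→ [733, 4375, 9217]

4375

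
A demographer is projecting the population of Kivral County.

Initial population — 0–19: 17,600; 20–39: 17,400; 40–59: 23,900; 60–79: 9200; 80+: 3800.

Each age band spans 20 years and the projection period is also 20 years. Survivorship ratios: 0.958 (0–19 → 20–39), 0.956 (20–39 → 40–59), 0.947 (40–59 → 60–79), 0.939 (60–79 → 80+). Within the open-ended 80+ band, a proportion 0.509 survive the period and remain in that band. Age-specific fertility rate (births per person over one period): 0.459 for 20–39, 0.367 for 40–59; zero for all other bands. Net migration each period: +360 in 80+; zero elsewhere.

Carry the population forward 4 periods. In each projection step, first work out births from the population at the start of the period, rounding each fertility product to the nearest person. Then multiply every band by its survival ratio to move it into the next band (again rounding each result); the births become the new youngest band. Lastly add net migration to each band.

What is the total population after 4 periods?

81109

[period 1]
Births: 17400 * 0.459 = 7987  |  23900 * 0.367 = 8771 — total 16758
20–39: 17600 * 0.958 = 16861
40–59: 17400 * 0.956 = 16634
60–79: 23900 * 0.947 = 22633
80+: 9200 * 0.939 + 3800 * 0.509 = 8639 + 1934 = 10573
Net migration: 80+ + 360 → 10933
Giving 16758 / 16861 / 16634 / 22633 / 10933.
[period 2]
Births: 16861 * 0.459 = 7739  |  16634 * 0.367 = 6105 — total 13844
20–39: 16758 * 0.958 = 16054
40–59: 16861 * 0.956 = 16119
60–79: 16634 * 0.947 = 15752
80+: 22633 * 0.939 + 10933 * 0.509 = 21252 + 5565 = 26817
Net migration: 80+ + 360 → 27177
Giving 13844 / 16054 / 16119 / 15752 / 27177.
[period 3]
Births: 16054 * 0.459 = 7369  |  16119 * 0.367 = 5916 — total 13285
20–39: 13844 * 0.958 = 13263
40–59: 16054 * 0.956 = 15348
60–79: 16119 * 0.947 = 15265
80+: 15752 * 0.939 + 27177 * 0.509 = 14791 + 13833 = 28624
Net migration: 80+ + 360 → 28984
Giving 13285 / 13263 / 15348 / 15265 / 28984.
[period 4]
Births: 13263 * 0.459 = 6088  |  15348 * 0.367 = 5633 — total 11721
20–39: 13285 * 0.958 = 12727
40–59: 13263 * 0.956 = 12679
60–79: 15348 * 0.947 = 14535
80+: 15265 * 0.939 + 28984 * 0.509 = 14334 + 14753 = 29087
Net migration: 80+ + 360 → 29447
Giving 11721 / 12727 / 12679 / 14535 / 29447.
Total after period 4: 11721 + 12727 + 12679 + 14535 + 29447 = 81109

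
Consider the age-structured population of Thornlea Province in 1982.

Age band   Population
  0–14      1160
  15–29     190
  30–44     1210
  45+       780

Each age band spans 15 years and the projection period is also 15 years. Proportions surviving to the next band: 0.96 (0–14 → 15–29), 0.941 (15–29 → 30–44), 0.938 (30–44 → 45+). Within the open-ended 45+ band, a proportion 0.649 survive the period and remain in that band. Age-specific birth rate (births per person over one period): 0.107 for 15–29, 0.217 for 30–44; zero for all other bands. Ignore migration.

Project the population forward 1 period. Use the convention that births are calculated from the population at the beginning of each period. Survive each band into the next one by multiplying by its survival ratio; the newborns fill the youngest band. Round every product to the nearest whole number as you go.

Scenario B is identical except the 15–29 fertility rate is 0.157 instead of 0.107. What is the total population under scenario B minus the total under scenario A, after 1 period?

Numbering the bands 1..4 from youngest to oldest:
After projecting period 1:
Births: 190 * 0.107 = 20, 1210 * 0.217 = 263 → total 283
Band 2: 1160 * 0.96 = 1114
Band 3: 190 * 0.941 = 179
Band 4: 1210 * 0.938 + 780 * 0.649 = 1135 + 506 = 1641
→ [283, 1114, 179, 1641]
Scenario A total after 1 period: 3217
Scenario B projection —
After projecting period 1:
Births: 190 * 0.157 = 30, 1210 * 0.217 = 263 → total 293
Band 2: 1160 * 0.96 = 1114
Band 3: 190 * 0.941 = 179
Band 4: 1210 * 0.938 + 780 * 0.649 = 1135 + 506 = 1641
→ [293, 1114, 179, 1641]
Scenario B total after 1 period: 3227
Difference B − A = 3227 − 3217 = 10

10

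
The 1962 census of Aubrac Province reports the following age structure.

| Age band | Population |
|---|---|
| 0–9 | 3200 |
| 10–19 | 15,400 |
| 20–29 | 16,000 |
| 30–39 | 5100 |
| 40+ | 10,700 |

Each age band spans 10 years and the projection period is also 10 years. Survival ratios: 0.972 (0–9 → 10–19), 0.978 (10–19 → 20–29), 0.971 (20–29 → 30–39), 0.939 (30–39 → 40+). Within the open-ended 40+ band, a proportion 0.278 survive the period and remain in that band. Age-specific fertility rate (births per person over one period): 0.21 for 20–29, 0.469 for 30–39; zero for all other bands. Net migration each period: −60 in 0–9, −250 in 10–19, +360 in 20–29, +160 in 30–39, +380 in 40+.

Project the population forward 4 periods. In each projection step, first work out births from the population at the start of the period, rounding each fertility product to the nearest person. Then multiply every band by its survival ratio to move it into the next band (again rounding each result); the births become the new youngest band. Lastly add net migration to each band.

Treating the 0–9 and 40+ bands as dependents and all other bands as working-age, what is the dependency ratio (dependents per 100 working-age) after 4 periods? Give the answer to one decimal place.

Call the bands 1 to 5, youngest first.
After projecting period 1:
Births: 16000 × 0.21 = 3360  |  5100 × 0.469 = 2392 ⇒ total 5752
Band 2: 3200 × 0.972 = 3110
Band 3: 15400 × 0.978 = 15061
Band 4: 16000 × 0.971 = 15536
Band 5: 5100 × 0.939 + 10700 × 0.278 = 4789 + 2975 = 7764
Net migration: Band 1 − 60 → 5692; Band 2 − 250 → 2860; Band 3 + 360 → 15421; Band 4 + 160 → 15696; Band 5 + 380 → 8144
Population now: 0–9=5692, 10–19=2860, 20–29=15421, 30–39=15696, 40+=8144
After projecting period 2:
Births: 15421 × 0.21 = 3238  |  15696 × 0.469 = 7361 ⇒ total 10599
Band 2: 5692 × 0.972 = 5533
Band 3: 2860 × 0.978 = 2797
Band 4: 15421 × 0.971 = 14974
Band 5: 15696 × 0.939 + 8144 × 0.278 = 14739 + 2264 = 17003
Net migration: Band 1 − 60 → 10539; Band 2 − 250 → 5283; Band 3 + 360 → 3157; Band 4 + 160 → 15134; Band 5 + 380 → 17383
Population now: 0–9=10539, 10–19=5283, 20–29=3157, 30–39=15134, 40+=17383
After projecting period 3:
Births: 3157 × 0.21 = 663  |  15134 × 0.469 = 7098 ⇒ total 7761
Band 2: 10539 × 0.972 = 10244
Band 3: 5283 × 0.978 = 5167
Band 4: 3157 × 0.971 = 3065
Band 5: 15134 × 0.939 + 17383 × 0.278 = 14211 + 4832 = 19043
Net migration: Band 1 − 60 → 7701; Band 2 − 250 → 9994; Band 3 + 360 → 5527; Band 4 + 160 → 3225; Band 5 + 380 → 19423
Population now: 0–9=7701, 10–19=9994, 20–29=5527, 30–39=3225, 40+=19423
After projecting period 4:
Births: 5527 × 0.21 = 1161  |  3225 × 0.469 = 1513 ⇒ total 2674
Band 2: 7701 × 0.972 = 7485
Band 3: 9994 × 0.978 = 9774
Band 4: 5527 × 0.971 = 5367
Band 5: 3225 × 0.939 + 19423 × 0.278 = 3028 + 5400 = 8428
Net migration: Band 1 − 60 → 2614; Band 2 − 250 → 7235; Band 3 + 360 → 10134; Band 4 + 160 → 5527; Band 5 + 380 → 8808
Population now: 0–9=2614, 10–19=7235, 20–29=10134, 30–39=5527, 40+=8808
Dependents (band 0–9 + band 40+) = 2614 + 8808 = 11422; working-age = 22896; ratio = 11422/22896 × 100 = 49.9

49.9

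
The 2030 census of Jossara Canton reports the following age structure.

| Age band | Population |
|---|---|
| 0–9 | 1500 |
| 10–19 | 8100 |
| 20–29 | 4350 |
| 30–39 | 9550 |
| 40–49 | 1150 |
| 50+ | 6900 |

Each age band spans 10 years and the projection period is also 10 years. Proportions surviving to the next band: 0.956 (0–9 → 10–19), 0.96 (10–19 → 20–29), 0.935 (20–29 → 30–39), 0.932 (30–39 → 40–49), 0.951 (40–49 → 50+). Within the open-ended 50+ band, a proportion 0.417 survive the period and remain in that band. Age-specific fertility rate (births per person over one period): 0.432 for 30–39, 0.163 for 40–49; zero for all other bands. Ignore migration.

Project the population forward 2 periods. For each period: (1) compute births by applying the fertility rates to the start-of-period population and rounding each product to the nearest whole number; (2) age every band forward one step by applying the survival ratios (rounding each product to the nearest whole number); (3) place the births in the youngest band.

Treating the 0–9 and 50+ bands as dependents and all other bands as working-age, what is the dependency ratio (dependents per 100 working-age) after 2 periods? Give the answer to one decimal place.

Period 1.
Births: 9550 * 0.432 = 4126, 1150 * 0.163 = 187 → total 4313
10–19: 1500 * 0.956 = 1434
20–29: 8100 * 0.96 = 7776
30–39: 4350 * 0.935 = 4067
40–49: 9550 * 0.932 = 8901
50+: 1150 * 0.951 + 6900 * 0.417 = 1094 + 2877 = 3971
Giving 4313 / 1434 / 7776 / 4067 / 8901 / 3971.
Period 2.
Births: 4067 * 0.432 = 1757, 8901 * 0.163 = 1451 → total 3208
10–19: 4313 * 0.956 = 4123
20–29: 1434 * 0.96 = 1377
30–39: 7776 * 0.935 = 7271
40–49: 4067 * 0.932 = 3790
50+: 8901 * 0.951 + 3971 * 0.417 = 8465 + 1656 = 10121
Giving 3208 / 4123 / 1377 / 7271 / 3790 / 10121.
Dependents (band 0–9 + band 50+) = 3208 + 10121 = 13329; working-age = 16561; ratio = 13329/16561 × 100 = 80.5

80.5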